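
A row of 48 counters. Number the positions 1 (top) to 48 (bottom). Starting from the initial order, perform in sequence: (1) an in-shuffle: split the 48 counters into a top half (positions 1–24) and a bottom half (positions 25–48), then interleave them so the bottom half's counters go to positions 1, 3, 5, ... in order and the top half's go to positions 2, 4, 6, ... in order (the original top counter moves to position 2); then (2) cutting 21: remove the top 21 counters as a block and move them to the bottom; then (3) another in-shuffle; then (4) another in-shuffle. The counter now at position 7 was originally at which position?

42

Undo the operations in reverse order, starting from position 7:
  undo op 4 (in-shuffle, from bottom half): 7 ← 28
  undo op 3 (in-shuffle, from top half): 28 ← 14
  undo op 2 (cut 21): 14 ← 35
  undo op 1 (in-shuffle, from bottom half): 35 ← 42
So the counter at position 7 came from original position 42.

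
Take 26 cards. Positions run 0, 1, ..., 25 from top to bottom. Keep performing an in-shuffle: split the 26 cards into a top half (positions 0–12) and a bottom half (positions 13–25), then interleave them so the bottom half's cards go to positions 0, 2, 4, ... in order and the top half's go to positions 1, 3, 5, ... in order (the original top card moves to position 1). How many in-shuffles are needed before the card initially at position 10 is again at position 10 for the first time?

Follow position 10 under repeated in-shuffles:
10 → 21 → 16 → 6 → 13 → 0 → 1 → 3 → 7 → 15 → 4 → 9 → 19 → 12 → 25 → 24 → 22 → 18 → 10
It first returns after 18 in-shuffles.

18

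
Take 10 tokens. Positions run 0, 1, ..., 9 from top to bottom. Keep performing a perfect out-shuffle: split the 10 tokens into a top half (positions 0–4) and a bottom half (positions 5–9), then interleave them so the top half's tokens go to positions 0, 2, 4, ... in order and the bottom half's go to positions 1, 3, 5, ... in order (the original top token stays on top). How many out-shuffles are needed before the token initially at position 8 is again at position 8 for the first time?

Follow position 8 under repeated out-shuffles:
8 → 7 → 5 → 1 → 2 → 4 → 8
It first returns after 6 out-shuffles.

6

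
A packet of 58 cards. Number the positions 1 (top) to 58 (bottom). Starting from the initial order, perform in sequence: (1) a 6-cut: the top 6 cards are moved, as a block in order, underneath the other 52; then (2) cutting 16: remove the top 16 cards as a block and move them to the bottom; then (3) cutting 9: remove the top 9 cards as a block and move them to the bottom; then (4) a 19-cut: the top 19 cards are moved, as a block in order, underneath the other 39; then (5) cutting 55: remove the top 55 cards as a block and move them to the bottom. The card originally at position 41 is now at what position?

52

Track the card from position 41 forward through each operation:
  after op 1 (cut 6): 41 → 35
  after op 2 (cut 16): 35 → 19
  after op 3 (cut 9): 19 → 10
  after op 4 (cut 19): 10 → 49
  after op 5 (cut 55): 49 → 52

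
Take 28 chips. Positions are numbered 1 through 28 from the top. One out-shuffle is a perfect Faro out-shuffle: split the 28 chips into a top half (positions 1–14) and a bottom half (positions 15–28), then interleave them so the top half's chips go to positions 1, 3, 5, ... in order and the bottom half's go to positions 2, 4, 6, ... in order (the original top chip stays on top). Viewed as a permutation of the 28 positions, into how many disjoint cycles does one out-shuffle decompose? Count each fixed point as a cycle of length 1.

Trace each unvisited position around until it returns:
(1) (2 3 5 9 17 6 ... len 18) (4 7 13 25 22 16) (10 19) (28)
5 cycles in total.

5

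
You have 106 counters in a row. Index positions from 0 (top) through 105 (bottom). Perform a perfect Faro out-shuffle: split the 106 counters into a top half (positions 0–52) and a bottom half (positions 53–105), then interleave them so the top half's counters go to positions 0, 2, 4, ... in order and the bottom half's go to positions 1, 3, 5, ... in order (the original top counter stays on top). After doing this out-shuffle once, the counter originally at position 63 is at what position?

Track the counter's position through each out-shuffle:
63 → 21

21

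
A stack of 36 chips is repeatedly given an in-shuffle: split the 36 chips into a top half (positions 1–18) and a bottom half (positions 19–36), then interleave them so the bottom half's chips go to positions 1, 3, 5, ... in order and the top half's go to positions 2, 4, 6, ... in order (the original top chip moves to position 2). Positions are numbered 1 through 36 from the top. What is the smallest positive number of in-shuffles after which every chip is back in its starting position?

The in-shuffle permutes the 36 positions with cycle lengths [36].
Every chip is home exactly when every cycle has completed a whole number of laps, i.e. after lcm(36) = 36 in-shuffles.

36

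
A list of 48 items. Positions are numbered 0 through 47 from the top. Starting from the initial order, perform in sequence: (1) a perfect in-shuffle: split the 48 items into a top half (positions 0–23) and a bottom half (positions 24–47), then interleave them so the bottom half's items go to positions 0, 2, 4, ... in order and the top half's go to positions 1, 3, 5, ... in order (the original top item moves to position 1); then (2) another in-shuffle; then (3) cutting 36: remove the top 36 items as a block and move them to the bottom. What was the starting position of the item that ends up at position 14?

12

Undo the operations in reverse order, starting from position 14:
  undo op 3 (cut 36): 14 ← 2
  undo op 2 (in-shuffle, from bottom half): 2 ← 25
  undo op 1 (in-shuffle, from top half): 25 ← 12
So the item at position 14 came from original position 12.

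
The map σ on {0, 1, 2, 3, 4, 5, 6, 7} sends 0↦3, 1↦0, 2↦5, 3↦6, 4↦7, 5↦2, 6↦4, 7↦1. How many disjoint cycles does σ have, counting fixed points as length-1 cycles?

2

Cycle decomposition: (0 3 6 4 7 1) (2 5).
2 cycles.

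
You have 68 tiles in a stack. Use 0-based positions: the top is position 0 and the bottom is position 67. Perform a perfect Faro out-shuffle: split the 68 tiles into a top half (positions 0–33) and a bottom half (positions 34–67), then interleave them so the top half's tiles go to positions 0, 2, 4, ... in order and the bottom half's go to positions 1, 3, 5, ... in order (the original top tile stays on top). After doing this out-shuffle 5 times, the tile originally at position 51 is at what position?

Track the tile's position through each out-shuffle:
51 → 35 → 3 → 6 → 12 → 24

24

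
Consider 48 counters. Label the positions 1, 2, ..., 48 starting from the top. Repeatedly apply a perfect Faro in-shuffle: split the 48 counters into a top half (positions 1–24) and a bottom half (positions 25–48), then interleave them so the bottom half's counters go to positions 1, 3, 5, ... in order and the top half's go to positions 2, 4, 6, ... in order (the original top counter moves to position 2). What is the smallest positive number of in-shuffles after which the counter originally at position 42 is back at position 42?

3

Follow position 42 under repeated in-shuffles:
42 → 35 → 21 → 42
It first returns after 3 in-shuffles.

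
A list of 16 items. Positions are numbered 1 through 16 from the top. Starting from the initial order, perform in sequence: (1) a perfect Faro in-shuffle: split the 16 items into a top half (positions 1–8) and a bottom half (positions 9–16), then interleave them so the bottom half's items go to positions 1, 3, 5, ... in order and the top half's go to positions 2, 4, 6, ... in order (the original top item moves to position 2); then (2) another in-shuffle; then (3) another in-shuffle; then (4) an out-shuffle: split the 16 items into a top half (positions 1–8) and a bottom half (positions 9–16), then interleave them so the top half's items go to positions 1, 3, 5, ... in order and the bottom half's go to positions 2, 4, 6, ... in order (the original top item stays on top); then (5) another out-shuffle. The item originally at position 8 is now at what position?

Track the item from position 8 forward through each operation:
  after op 1 (in-shuffle): 8 → 16
  after op 2 (in-shuffle): 16 → 15
  after op 3 (in-shuffle): 15 → 13
  after op 4 (out-shuffle): 13 → 10
  after op 5 (out-shuffle): 10 → 4

4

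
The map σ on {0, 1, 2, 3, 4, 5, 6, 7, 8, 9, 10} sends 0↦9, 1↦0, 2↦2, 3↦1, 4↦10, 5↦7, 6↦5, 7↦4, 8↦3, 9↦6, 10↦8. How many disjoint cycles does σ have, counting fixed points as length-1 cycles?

Cycle decomposition: (0 9 6 5 7 4 10 8 3 1) (2).
2 cycles.

2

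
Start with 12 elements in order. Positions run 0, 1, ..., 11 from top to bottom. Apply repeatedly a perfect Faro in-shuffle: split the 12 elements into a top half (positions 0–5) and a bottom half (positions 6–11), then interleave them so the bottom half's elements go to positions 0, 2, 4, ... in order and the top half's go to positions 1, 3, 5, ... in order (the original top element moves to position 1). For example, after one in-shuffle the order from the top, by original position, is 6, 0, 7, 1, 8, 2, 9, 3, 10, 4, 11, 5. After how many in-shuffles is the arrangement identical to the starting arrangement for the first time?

The in-shuffle permutes the 12 positions with cycle lengths [12].
Every element is home exactly when every cycle has completed a whole number of laps, i.e. after lcm(12) = 12 in-shuffles.

12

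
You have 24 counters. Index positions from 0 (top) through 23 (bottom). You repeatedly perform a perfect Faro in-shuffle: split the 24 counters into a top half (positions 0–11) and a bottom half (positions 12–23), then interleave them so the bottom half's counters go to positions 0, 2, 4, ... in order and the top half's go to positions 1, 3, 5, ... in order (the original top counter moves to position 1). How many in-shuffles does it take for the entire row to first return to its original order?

The in-shuffle permutes the 24 positions with cycle lengths [4, 20].
Every counter is home exactly when every cycle has completed a whole number of laps, i.e. after lcm(4, 20) = 20 in-shuffles.

20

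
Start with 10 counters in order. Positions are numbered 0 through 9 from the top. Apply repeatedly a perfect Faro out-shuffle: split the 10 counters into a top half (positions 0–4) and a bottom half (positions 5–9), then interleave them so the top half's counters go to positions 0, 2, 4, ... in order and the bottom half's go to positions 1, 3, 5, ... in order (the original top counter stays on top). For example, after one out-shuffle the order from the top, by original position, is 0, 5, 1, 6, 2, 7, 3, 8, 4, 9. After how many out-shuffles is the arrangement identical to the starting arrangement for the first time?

6

The out-shuffle permutes the 10 positions with cycle lengths [1, 1, 2, 6].
Every counter is home exactly when every cycle has completed a whole number of laps, i.e. after lcm(1, 2, 6) = 6 out-shuffles.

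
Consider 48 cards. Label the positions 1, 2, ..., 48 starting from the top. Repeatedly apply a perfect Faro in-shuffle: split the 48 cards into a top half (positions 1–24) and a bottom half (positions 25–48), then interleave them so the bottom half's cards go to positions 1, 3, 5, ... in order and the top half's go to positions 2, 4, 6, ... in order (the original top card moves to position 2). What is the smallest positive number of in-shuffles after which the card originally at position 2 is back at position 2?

Follow position 2 under repeated in-shuffles:
2 → 4 → 8 → 16 → 32 → 15 → 30 → 11 → ... → 2 (length 21)
It first returns after 21 in-shuffles.

21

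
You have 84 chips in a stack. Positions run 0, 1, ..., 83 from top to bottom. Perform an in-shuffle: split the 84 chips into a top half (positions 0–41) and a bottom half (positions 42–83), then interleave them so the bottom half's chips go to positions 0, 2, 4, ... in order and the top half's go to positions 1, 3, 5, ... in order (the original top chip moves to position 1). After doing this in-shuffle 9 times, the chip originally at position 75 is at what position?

Track the chip's position through each in-shuffle:
75 → 66 → 48 → 12 → 25 → 51 → 18 → 37 → 75 → 66

66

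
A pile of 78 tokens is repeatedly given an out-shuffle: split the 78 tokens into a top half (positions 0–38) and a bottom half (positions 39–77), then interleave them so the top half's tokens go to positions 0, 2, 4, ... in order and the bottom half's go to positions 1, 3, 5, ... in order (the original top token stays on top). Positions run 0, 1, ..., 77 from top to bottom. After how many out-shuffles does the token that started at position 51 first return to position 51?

30

Follow position 51 under repeated out-shuffles:
51 → 25 → 50 → 23 → 46 → 15 → 30 → 60 → ... → 51 (length 30)
It first returns after 30 out-shuffles.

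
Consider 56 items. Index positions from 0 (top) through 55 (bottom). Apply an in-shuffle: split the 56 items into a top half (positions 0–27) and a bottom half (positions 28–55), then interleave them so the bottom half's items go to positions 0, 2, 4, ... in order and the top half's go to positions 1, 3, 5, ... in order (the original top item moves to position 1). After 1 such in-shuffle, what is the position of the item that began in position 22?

45

Track the item's position through each in-shuffle:
22 → 45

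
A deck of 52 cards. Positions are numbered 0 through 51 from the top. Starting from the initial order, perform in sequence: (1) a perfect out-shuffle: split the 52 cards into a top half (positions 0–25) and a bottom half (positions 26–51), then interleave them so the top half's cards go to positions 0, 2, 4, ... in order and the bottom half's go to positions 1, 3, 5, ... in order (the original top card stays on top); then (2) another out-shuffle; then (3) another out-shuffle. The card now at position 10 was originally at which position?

14

Undo the operations in reverse order, starting from position 10:
  undo op 3 (out-shuffle, from top half): 10 ← 5
  undo op 2 (out-shuffle, from bottom half): 5 ← 28
  undo op 1 (out-shuffle, from top half): 28 ← 14
So the card at position 10 came from original position 14.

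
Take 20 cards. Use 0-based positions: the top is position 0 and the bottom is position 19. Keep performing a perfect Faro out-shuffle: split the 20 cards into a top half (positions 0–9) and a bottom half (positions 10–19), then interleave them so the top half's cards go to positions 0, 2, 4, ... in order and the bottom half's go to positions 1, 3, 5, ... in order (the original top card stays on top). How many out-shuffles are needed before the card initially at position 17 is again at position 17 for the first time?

Follow position 17 under repeated out-shuffles:
17 → 15 → 11 → 3 → 6 → 12 → 5 → 10 → 1 → 2 → 4 → 8 → 16 → 13 → 7 → 14 → 9 → 18 → 17
It first returns after 18 out-shuffles.

18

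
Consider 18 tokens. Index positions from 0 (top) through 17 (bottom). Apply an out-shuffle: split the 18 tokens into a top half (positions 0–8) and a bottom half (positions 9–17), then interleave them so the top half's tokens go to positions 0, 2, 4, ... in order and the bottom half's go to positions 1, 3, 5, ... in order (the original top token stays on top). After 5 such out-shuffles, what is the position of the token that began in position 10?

Track the token's position through each out-shuffle:
10 → 3 → 6 → 12 → 7 → 14

14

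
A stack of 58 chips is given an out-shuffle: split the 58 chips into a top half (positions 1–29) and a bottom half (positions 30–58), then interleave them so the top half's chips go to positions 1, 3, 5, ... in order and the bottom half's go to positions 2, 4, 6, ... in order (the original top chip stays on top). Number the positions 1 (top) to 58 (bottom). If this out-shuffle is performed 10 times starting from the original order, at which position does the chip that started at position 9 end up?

42

Track the chip's position through each out-shuffle:
9 → 17 → 33 → 8 → 15 → 29 → 57 → 56 → 54 → 50 → 42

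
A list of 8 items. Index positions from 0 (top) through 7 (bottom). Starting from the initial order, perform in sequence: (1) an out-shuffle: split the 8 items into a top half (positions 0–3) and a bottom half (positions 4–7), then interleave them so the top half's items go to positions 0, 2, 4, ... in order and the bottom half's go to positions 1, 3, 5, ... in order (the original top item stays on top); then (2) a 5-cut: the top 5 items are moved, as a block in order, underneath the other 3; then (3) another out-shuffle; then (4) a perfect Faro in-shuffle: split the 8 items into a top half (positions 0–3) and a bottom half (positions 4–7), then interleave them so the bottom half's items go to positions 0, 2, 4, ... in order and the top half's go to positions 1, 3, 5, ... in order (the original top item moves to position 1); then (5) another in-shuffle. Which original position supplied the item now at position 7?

4

Undo the operations in reverse order, starting from position 7:
  undo op 5 (in-shuffle, from top half): 7 ← 3
  undo op 4 (in-shuffle, from top half): 3 ← 1
  undo op 3 (out-shuffle, from bottom half): 1 ← 4
  undo op 2 (cut 5): 4 ← 1
  undo op 1 (out-shuffle, from bottom half): 1 ← 4
So the item at position 7 came from original position 4.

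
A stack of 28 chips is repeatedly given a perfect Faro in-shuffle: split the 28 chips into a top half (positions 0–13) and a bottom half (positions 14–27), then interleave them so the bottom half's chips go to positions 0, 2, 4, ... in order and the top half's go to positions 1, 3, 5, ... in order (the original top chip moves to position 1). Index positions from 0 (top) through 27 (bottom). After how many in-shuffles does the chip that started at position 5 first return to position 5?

28

Follow position 5 under repeated in-shuffles:
5 → 11 → 23 → 18 → 8 → 17 → 6 → 13 → ... → 5 (length 28)
It first returns after 28 in-shuffles.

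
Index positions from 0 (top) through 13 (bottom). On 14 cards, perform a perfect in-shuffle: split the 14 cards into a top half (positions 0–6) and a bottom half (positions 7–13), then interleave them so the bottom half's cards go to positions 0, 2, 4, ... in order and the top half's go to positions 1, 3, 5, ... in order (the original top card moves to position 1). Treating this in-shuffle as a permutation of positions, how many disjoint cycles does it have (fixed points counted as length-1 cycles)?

4

Trace each unvisited position around until it returns:
(0 1 3 7) (2 5 11 8) (4 9) (6 13 12 10)
4 cycles in total.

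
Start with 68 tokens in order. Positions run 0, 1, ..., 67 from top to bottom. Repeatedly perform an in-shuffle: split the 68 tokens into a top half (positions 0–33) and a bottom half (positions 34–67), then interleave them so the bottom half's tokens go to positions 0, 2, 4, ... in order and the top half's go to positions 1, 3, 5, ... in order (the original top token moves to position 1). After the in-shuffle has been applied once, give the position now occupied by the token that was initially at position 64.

60

Track the token's position through each in-shuffle:
64 → 60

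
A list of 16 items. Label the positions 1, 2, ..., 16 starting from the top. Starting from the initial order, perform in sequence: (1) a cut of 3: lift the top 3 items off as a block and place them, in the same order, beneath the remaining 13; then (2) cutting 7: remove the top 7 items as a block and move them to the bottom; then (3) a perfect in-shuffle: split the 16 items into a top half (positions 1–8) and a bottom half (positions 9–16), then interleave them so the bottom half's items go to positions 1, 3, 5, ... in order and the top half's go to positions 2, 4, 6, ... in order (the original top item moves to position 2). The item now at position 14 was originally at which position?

1

Undo the operations in reverse order, starting from position 14:
  undo op 3 (in-shuffle, from top half): 14 ← 7
  undo op 2 (cut 7): 7 ← 14
  undo op 1 (cut 3): 14 ← 1
So the item at position 14 came from original position 1.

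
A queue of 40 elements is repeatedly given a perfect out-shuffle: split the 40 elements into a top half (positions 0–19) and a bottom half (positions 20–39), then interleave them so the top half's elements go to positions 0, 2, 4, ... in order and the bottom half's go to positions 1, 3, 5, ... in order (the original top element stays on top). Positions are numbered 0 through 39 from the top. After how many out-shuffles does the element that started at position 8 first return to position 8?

12

Follow position 8 under repeated out-shuffles:
8 → 16 → 32 → 25 → 11 → 22 → 5 → 10 → 20 → 1 → 2 → 4 → 8
It first returns after 12 out-shuffles.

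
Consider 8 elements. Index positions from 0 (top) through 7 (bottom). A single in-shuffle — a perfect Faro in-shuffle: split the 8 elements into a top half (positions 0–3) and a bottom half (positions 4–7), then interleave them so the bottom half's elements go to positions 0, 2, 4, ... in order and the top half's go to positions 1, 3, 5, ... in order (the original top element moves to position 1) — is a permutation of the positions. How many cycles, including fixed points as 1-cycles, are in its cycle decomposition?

Trace each unvisited position around until it returns:
(0 1 3 7 6 4) (2 5)
2 cycles in total.

2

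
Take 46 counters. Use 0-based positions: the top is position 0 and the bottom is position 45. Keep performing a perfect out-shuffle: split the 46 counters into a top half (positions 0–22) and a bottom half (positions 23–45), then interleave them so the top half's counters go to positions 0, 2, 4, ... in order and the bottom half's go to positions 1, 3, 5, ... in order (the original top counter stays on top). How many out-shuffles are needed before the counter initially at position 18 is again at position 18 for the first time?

Follow position 18 under repeated out-shuffles:
18 → 36 → 27 → 9 → 18
It first returns after 4 out-shuffles.

4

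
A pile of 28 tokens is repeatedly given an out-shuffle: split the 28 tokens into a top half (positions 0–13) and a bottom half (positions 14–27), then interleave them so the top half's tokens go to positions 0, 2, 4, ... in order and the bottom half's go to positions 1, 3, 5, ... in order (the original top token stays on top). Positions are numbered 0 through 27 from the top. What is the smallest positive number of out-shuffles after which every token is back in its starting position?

18

The out-shuffle permutes the 28 positions with cycle lengths [1, 1, 2, 6, 18].
Every token is home exactly when every cycle has completed a whole number of laps, i.e. after lcm(1, 2, 6, 18) = 18 out-shuffles.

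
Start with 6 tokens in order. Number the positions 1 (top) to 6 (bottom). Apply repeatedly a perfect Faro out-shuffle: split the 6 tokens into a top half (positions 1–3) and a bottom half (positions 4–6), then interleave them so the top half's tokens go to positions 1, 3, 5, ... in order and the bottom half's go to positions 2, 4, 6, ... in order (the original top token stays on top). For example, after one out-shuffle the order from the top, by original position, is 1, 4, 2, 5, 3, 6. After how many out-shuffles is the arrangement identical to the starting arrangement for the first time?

The out-shuffle permutes the 6 positions with cycle lengths [1, 1, 4].
Every token is home exactly when every cycle has completed a whole number of laps, i.e. after lcm(1, 4) = 4 out-shuffles.

4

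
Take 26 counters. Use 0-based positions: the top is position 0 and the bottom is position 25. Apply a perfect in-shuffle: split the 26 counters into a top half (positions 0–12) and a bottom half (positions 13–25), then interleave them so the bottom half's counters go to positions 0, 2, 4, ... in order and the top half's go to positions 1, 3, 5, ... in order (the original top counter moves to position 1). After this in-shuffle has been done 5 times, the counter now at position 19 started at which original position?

3

Work backwards from position 19, undoing one in-shuffle at a time:
19 ← 9 ← 4 ← 15 ← 7 ← 3
So the counter now at position 19 started at position 3.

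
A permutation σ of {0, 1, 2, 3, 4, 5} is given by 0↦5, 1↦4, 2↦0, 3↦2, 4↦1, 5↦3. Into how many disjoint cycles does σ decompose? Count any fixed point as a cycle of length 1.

2

Cycle decomposition: (0 5 3 2) (1 4).
2 cycles.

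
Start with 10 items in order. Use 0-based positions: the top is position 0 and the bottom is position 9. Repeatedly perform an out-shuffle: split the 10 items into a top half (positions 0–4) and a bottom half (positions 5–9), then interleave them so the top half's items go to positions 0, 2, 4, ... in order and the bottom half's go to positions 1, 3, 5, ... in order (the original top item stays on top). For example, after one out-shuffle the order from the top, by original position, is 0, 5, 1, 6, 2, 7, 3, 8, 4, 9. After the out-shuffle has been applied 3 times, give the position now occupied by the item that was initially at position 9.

9

Position 9 is a fixed point of every out-shuffle, so the item never moves.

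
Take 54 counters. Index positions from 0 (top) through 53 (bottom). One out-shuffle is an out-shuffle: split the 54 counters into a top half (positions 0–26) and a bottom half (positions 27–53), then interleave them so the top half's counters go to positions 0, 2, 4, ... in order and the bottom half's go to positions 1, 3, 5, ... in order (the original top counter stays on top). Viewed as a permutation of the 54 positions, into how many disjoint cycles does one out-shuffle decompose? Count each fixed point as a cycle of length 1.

Trace each unvisited position around until it returns:
(0) (1 2 4 8 16 32 ... len 52) (53)
3 cycles in total.

3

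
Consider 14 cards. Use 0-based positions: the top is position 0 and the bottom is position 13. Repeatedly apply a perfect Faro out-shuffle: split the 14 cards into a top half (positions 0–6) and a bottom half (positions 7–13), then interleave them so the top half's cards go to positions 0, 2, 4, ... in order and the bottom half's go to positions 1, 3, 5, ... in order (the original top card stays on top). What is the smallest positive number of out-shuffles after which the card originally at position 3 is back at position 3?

12

Follow position 3 under repeated out-shuffles:
3 → 6 → 12 → 11 → 9 → 5 → 10 → 7 → 1 → 2 → 4 → 8 → 3
It first returns after 12 out-shuffles.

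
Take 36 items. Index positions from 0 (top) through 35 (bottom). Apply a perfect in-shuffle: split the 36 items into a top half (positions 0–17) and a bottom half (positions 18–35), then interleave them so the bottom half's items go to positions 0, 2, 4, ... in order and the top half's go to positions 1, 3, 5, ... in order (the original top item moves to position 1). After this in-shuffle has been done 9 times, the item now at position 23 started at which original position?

Work backwards from position 23, undoing one in-shuffle at a time:
23 ← 11 ← 5 ← 2 ← 19 ← 9 ← 4 ← 20 ← 28 ← 32
So the item now at position 23 started at position 32.

32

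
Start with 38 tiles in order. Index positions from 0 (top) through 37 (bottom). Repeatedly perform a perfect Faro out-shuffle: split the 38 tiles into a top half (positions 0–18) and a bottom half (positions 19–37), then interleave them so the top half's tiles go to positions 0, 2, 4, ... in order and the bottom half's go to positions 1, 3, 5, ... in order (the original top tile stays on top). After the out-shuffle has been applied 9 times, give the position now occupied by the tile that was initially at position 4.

Track the tile's position through each out-shuffle:
4 → 8 → 16 → 32 → 27 → 17 → 34 → 31 → 25 → 13

13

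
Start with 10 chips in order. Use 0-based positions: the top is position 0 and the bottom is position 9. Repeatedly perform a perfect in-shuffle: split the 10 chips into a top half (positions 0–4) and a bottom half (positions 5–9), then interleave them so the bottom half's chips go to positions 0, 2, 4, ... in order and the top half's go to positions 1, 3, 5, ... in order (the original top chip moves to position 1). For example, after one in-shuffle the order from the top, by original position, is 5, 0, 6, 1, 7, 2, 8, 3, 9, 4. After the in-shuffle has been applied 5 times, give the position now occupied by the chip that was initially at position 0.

Track the chip's position through each in-shuffle:
0 → 1 → 3 → 7 → 4 → 9

9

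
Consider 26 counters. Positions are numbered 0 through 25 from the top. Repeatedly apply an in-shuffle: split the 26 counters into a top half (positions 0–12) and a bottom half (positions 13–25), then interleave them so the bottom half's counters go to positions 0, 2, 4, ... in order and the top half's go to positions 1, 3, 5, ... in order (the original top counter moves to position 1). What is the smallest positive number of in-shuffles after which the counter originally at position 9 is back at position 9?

18

Follow position 9 under repeated in-shuffles:
9 → 19 → 12 → 25 → 24 → 22 → 18 → 10 → 21 → 16 → 6 → 13 → 0 → 1 → 3 → 7 → 15 → 4 → 9
It first returns after 18 in-shuffles.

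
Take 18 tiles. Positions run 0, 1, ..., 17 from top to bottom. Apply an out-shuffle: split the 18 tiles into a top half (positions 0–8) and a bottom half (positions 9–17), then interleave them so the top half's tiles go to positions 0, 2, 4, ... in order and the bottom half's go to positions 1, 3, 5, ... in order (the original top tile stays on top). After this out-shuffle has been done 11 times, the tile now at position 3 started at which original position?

11

Work backwards from position 3, undoing one out-shuffle at a time:
3 ← 10 ← 5 ← 11 ← 14 ← 7 ← 12 ← 6 ← 3 ← 10 ← 5 ← 11
So the tile now at position 3 started at position 11.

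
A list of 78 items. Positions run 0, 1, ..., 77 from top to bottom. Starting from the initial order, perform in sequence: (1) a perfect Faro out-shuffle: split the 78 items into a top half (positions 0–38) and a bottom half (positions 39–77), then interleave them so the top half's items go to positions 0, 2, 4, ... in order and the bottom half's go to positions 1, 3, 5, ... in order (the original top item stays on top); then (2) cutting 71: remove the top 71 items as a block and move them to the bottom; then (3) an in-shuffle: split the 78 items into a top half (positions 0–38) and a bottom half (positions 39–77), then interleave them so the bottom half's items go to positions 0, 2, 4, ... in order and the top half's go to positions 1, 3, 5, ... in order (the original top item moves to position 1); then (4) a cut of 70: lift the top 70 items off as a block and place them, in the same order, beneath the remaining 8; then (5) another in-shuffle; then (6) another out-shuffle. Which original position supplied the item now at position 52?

27

Undo the operations in reverse order, starting from position 52:
  undo op 6 (out-shuffle, from top half): 52 ← 26
  undo op 5 (in-shuffle, from bottom half): 26 ← 52
  undo op 4 (cut 70): 52 ← 44
  undo op 3 (in-shuffle, from bottom half): 44 ← 61
  undo op 2 (cut 71): 61 ← 54
  undo op 1 (out-shuffle, from top half): 54 ← 27
So the item at position 52 came from original position 27.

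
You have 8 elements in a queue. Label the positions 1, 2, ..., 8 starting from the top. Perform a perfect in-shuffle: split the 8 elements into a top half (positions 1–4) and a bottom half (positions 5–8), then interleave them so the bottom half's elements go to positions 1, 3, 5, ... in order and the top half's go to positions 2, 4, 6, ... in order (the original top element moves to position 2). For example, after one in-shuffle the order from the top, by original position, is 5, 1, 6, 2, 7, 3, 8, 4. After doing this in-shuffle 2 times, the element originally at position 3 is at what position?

Track the element's position through each in-shuffle:
3 → 6 → 3

3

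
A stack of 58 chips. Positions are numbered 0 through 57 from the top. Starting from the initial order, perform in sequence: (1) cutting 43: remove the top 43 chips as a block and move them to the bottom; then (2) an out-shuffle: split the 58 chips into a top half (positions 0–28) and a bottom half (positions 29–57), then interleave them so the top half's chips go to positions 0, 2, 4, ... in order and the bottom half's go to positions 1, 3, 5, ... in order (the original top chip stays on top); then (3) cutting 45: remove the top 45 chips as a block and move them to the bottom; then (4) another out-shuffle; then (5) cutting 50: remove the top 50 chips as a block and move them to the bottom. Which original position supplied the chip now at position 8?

36

Undo the operations in reverse order, starting from position 8:
  undo op 5 (cut 50): 8 ← 0
  undo op 4 (out-shuffle, from top half): 0 ← 0
  undo op 3 (cut 45): 0 ← 45
  undo op 2 (out-shuffle, from bottom half): 45 ← 51
  undo op 1 (cut 43): 51 ← 36
So the chip at position 8 came from original position 36.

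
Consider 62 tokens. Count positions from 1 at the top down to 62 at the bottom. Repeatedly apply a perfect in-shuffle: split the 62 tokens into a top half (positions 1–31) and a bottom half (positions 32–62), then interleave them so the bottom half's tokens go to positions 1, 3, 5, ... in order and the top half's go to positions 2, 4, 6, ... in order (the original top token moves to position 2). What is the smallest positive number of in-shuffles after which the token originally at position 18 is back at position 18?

3

Follow position 18 under repeated in-shuffles:
18 → 36 → 9 → 18
It first returns after 3 in-shuffles.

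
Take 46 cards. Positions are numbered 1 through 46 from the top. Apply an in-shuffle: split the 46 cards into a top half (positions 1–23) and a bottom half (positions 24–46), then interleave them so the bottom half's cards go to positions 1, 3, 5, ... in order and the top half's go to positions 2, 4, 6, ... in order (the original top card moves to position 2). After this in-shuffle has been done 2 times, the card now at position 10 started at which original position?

Work backwards from position 10, undoing one in-shuffle at a time:
10 ← 5 ← 26
So the card now at position 10 started at position 26.

26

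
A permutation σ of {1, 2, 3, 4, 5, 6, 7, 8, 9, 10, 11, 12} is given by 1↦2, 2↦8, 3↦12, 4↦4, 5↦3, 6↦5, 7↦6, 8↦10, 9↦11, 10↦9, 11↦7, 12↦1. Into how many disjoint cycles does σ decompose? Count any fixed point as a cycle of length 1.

Cycle decomposition: (1 2 8 10 9 11 7 6 5 3 12) (4).
2 cycles.

2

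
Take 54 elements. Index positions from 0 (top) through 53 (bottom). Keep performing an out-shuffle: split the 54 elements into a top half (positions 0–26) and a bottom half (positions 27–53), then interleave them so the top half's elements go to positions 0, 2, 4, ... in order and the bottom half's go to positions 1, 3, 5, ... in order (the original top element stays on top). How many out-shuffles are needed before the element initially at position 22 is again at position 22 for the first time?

Follow position 22 under repeated out-shuffles:
22 → 44 → 35 → 17 → 34 → 15 → 30 → 7 → ... → 22 (length 52)
It first returns after 52 out-shuffles.

52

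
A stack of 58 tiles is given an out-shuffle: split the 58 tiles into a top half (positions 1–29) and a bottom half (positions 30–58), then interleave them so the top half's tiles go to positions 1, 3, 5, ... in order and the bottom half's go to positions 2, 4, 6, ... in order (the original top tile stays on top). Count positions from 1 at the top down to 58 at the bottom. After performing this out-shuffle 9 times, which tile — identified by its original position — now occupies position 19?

Work backwards from position 19, undoing one out-shuffle at a time:
19 ← 10 ← 34 ← 46 ← 52 ← 55 ← 28 ← 43 ← 22 ← 40
So the tile now at position 19 started at position 40.

40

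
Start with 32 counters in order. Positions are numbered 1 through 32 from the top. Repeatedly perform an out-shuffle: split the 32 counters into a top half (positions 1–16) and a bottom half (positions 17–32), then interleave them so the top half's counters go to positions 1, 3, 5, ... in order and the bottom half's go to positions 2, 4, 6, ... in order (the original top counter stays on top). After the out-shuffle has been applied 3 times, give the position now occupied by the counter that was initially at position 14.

Track the counter's position through each out-shuffle:
14 → 27 → 22 → 12

12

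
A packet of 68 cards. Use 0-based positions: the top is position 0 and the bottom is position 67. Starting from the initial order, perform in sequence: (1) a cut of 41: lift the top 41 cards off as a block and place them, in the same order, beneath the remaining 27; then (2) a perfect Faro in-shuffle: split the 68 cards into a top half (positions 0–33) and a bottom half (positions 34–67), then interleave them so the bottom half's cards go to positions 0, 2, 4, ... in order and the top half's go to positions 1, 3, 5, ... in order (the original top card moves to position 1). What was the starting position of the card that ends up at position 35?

Undo the operations in reverse order, starting from position 35:
  undo op 2 (in-shuffle, from top half): 35 ← 17
  undo op 1 (cut 41): 17 ← 58
So the card at position 35 came from original position 58.

58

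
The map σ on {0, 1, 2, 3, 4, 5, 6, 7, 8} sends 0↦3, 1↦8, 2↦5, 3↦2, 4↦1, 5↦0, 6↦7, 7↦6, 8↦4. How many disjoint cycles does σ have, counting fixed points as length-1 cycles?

3

Cycle decomposition: (0 3 2 5) (1 8 4) (6 7).
3 cycles.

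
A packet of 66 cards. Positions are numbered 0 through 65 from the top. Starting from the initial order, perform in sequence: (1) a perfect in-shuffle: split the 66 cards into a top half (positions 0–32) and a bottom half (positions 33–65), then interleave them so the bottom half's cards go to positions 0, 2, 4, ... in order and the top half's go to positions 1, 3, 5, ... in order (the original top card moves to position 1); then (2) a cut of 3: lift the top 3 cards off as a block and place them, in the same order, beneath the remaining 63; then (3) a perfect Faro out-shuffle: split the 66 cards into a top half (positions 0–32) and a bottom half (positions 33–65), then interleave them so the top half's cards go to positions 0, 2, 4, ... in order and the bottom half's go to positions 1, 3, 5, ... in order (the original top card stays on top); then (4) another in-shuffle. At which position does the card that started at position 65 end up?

Track the card from position 65 forward through each operation:
  after op 1 (in-shuffle): 65 → 64
  after op 2 (cut 3): 64 → 61
  after op 3 (out-shuffle): 61 → 57
  after op 4 (in-shuffle): 57 → 48

48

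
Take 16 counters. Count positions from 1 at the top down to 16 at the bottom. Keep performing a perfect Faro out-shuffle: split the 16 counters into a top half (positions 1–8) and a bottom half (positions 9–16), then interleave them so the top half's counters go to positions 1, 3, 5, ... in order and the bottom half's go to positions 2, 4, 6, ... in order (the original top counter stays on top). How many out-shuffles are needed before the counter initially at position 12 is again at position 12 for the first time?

Follow position 12 under repeated out-shuffles:
12 → 8 → 15 → 14 → 12
It first returns after 4 out-shuffles.

4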